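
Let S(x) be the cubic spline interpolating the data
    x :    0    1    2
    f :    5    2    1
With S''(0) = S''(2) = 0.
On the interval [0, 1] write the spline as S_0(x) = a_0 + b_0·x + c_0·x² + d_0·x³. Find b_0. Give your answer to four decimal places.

-3.5000

With M_i denoting the second derivative at x_i, h_i = 1, 1, and Δ_i = (y_(i+1) − y_i)/h_i = -3, -1:
  1·M_0 + 4·M_1 + 1·M_2 = 6(Δ_1 - Δ_0) = 12
Natural end conditions: M_0 = M_2 = 0.
Forward elimination and back-substitution give M_0 = 0, M_1 = 3, M_2 = 0.
On [0, 1], with S_0(x) = a_0 + b_0·x + c_0·x² + d_0·x³: c_0 = M_0/2 = 0, d_0 = (M_1 - M_0)/(6h_0) = 1/2, b_0 = Δ_0 - h_0(2M_0 + M_1)/6 = -7/2.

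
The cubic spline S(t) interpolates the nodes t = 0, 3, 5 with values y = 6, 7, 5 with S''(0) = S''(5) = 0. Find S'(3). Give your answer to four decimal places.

-0.4667

Write σ_i for S''(x_i). With h_i = 3, 2 and divided differences Δ_i = 1/3, -1, the continuity of S' gives the tridiagonal system
  3·σ_0 + 10·σ_1 + 2·σ_2 = 6(Δ_1 - Δ_0) = -8
Natural end conditions: σ_0 = σ_2 = 0.
Solving the tridiagonal system: σ_0 = 0, σ_1 = -4/5, σ_2 = 0.
On [3, 5], S'(t) = b_1 + 2c_1·(t - 3) + 3d_1·(t - 3)² with b_1 = Δ_1 - h_1(2σ_1 + σ_2)/6 = -7/15, c_1 = σ_1/2 = -2/5, d_1 = (σ_2 - σ_1)/(6h_1) = 1/15. So S'(3) = -7/15.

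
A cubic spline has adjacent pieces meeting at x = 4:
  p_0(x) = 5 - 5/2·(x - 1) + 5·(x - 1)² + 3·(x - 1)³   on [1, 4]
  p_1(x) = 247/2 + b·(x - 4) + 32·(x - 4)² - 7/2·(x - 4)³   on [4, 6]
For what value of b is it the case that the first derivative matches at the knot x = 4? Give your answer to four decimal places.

108.5000

p_0'(x) = -5/2 + 10·(x - 1) + 9·(x - 1)², so p_0'(4) = 217/2. On the right, p_1'(4) = b, so b = 217/2.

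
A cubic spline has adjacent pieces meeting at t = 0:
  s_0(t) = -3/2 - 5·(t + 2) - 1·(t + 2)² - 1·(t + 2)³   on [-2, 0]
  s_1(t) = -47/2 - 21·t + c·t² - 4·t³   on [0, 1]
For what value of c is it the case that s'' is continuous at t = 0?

s_0''(t) = -2 - 6·(t + 2), so s_0''(0) = -14. On the right, s_1''(0) = 2c, so c = -7.

-7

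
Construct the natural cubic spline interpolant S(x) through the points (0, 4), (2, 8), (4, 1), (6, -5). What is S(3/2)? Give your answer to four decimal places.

With σ_i denoting the second derivative at x_i, h_i = 2, 2, 2, and Δ_i = (y_(i+1) − y_i)/h_i = 2, -7/2, -3:
  2·σ_0 + 8·σ_1 + 2·σ_2 = 6(Δ_1 - Δ_0) = -33
  2·σ_1 + 8·σ_2 + 2·σ_3 = 6(Δ_2 - Δ_1) = 3
Natural end conditions: σ_0 = σ_3 = 0.
Hence σ_0 = 0, σ_1 = -9/2, σ_2 = 3/2, σ_3 = 0.
On [0, 2], S(x) = 4 + 7/2·x + 0·x² - 3/8·x³.
With x = 3/2: S(3/2) = 511/64.

7.9844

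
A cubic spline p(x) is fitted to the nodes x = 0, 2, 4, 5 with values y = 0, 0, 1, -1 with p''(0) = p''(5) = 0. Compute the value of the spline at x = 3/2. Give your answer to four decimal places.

Put M_i = p'' at the i-th knot. Here h = (2, 2, 1) and Δ = (0, 1/2, -2), so the interior equations h_(i-1)·M_(i-1) + 2(h_(i-1)+h_i)·M_i + h_i·M_(i+1) = 6(Δ_i − Δ_(i-1)) read
  2·M_0 + 8·M_1 + 2·M_2 = 6(Δ_1 - Δ_0) = 3
  2·M_1 + 6·M_2 + 1·M_3 = 6(Δ_2 - Δ_1) = -15
Natural end conditions: M_0 = M_3 = 0.
Solving: M_0 = 0, M_1 = 12/11, M_2 = -63/22, M_3 = 0.
On [0, 2], p(x) = 0 - 4/11·x + 0·x² + 1/11·x³.
With x = 3/2: p(3/2) = -21/88.

-0.2386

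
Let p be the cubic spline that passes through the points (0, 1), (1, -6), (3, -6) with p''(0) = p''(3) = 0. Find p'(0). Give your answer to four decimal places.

-8.1667

Let m_i = p''(x_i). Step sizes h_i = 1, 2; slopes of the chords Δ_i = (y_(i+1) - y_i)/h_i = -7, 0.
  1·m_0 + 6·m_1 + 2·m_2 = 6(Δ_1 - Δ_0) = 42
Natural end conditions: m_0 = m_2 = 0.
Hence m_0 = 0, m_1 = 7, m_2 = 0.
On [0, 1], p'(x) = b_0 + 2c_0·x + 3d_0·x² with b_0 = Δ_0 - h_0(2m_0 + m_1)/6 = -49/6, c_0 = m_0/2 = 0, d_0 = (m_1 - m_0)/(6h_0) = 7/6. So p'(0) = -49/6.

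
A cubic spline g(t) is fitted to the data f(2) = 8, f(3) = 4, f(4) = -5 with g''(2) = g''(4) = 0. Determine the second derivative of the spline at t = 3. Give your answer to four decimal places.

Let M_i = g''(x_i). Step sizes h_i = 1, 1; slopes of the chords Δ_i = (y_(i+1) - y_i)/h_i = -4, -9.
  1·M_0 + 4·M_1 + 1·M_2 = 6(Δ_1 - Δ_0) = -30
Natural end conditions: M_0 = M_2 = 0.
Solving the tridiagonal system: M_0 = 0, M_1 = -15/2, M_2 = 0.

-7.5000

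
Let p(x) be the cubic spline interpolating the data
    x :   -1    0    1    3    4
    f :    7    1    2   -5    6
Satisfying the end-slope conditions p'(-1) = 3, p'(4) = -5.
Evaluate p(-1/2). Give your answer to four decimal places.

4.8999

With M_i denoting the second derivative at x_i, h_i = 1, 1, 2, 1, and Δ_i = (y_(i+1) − y_i)/h_i = -6, 1, -7/2, 11:
  1·M_0 + 4·M_1 + 1·M_2 = 6(Δ_1 - Δ_0) = 42
  1·M_1 + 6·M_2 + 2·M_3 = 6(Δ_2 - Δ_1) = -27
  2·M_2 + 6·M_3 + 1·M_4 = 6(Δ_3 - Δ_2) = 87
Clamped end conditions give two more equations: 2h_0·M_0 + h_0·M_1 = 6(Δ_0 - p'(-1)) = -54 and h_3·M_3 + 2h_3·M_4 = 6(p'(4) - Δ_3) = -96.
Solving: M_0 = -5069/128, M_1 = 1613/64, M_2 = -2459/128, M_3 = 1009/32, M_4 = -4081/64.
On [-1, 0], p(x) = 7 + 3·(x + 1) - 5069/256·(x + 1)² + 2765/256·(x + 1)³.
With (x + 1) = 1/2: p(-1/2) = 10035/2048.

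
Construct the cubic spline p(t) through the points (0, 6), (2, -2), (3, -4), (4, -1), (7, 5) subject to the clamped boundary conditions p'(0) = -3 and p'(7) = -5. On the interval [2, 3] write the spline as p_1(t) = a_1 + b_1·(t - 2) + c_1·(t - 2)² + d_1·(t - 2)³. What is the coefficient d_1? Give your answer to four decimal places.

Let M_i = p''(x_i). Step sizes h_i = 2, 1, 1, 3; slopes of the chords Δ_i = (y_(i+1) - y_i)/h_i = -4, -2, 3, 2.
  2·M_0 + 6·M_1 + 1·M_2 = 6(Δ_1 - Δ_0) = 12
  1·M_1 + 4·M_2 + 1·M_3 = 6(Δ_2 - Δ_1) = 30
  1·M_2 + 8·M_3 + 3·M_4 = 6(Δ_3 - Δ_2) = -6
Clamped end conditions give two more equations: 2h_0·M_0 + h_0·M_1 = 6(Δ_0 - p'(0)) = -6 and h_3·M_3 + 2h_3·M_4 = 6(p'(7) - Δ_3) = -42.
Hence M_0 = -367/158, M_1 = 130/79, M_2 = 535/79, M_3 = 100/79, M_4 = -603/79.
On [2, 3], with p_1(t) = a_1 + b_1·(t - 2) + c_1·(t - 2)² + d_1·(t - 2)³: c_1 = M_1/2 = 65/79, d_1 = (M_2 - M_1)/(6h_1) = 135/158, b_1 = Δ_1 - h_1(2M_1 + M_2)/6 = -581/158.

0.8544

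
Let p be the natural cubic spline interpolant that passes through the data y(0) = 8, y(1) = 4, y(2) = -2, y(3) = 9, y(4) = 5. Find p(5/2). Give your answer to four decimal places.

3.1987

With m_i denoting the second derivative at x_i, h_i = 1, 1, 1, 1, and Δ_i = (y_(i+1) − y_i)/h_i = -4, -6, 11, -4:
  1·m_0 + 4·m_1 + 1·m_2 = 6(Δ_1 - Δ_0) = -12
  1·m_1 + 4·m_2 + 1·m_3 = 6(Δ_2 - Δ_1) = 102
  1·m_2 + 4·m_3 + 1·m_4 = 6(Δ_3 - Δ_2) = -90
Natural end conditions: m_0 = m_4 = 0.
Forward elimination and back-substitution give m_0 = 0, m_1 = -339/28, m_2 = 255/7, m_3 = -885/28, m_4 = 0.
On [2, 3], p(t) = -2 + 33/8·(t - 2) + 255/14·(t - 2)² - 635/56·(t - 2)³.
With (t - 2) = 1/2: p(5/2) = 1433/448.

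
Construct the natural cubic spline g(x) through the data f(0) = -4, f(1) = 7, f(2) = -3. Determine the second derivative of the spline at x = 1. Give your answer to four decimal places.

Let M_i = g''(x_i). Step sizes h_i = 1, 1; slopes of the chords Δ_i = (y_(i+1) - y_i)/h_i = 11, -10.
  1·M_0 + 4·M_1 + 1·M_2 = 6(Δ_1 - Δ_0) = -126
Natural end conditions: M_0 = M_2 = 0.
Hence M_0 = 0, M_1 = -63/2, M_2 = 0.

-31.5000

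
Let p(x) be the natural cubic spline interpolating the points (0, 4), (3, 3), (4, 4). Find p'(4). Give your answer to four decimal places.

Write M_i for p''(x_i). With h_i = 3, 1 and divided differences Δ_i = -1/3, 1, the continuity of p' gives the tridiagonal system
  3·M_0 + 8·M_1 + 1·M_2 = 6(Δ_1 - Δ_0) = 8
Natural end conditions: M_0 = M_2 = 0.
Solving: M_0 = 0, M_1 = 1, M_2 = 0.
On [3, 4], p'(x) = b_1 + 2c_1·(x - 3) + 3d_1·(x - 3)² with b_1 = Δ_1 - h_1(2M_1 + M_2)/6 = 2/3, c_1 = M_1/2 = 1/2, d_1 = (M_2 - M_1)/(6h_1) = -1/6. So p'(4) = 7/6.

1.1667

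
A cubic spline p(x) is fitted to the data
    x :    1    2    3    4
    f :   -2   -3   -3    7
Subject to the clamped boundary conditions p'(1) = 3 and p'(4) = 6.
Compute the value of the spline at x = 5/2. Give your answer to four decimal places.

-4.2500

Let σ_i = p''(x_i). Step sizes h_i = 1, 1, 1; slopes of the chords Δ_i = (y_(i+1) - y_i)/h_i = -1, 0, 10.
  1·σ_0 + 4·σ_1 + 1·σ_2 = 6(Δ_1 - Δ_0) = 6
  1·σ_1 + 4·σ_2 + 1·σ_3 = 6(Δ_2 - Δ_1) = 60
Clamped end conditions give two more equations: 2h_0·σ_0 + h_0·σ_1 = 6(Δ_0 - p'(1)) = -24 and h_2·σ_2 + 2h_2·σ_3 = 6(p'(4) - Δ_2) = -24.
Hence σ_0 = -58/5, σ_1 = -4/5, σ_2 = 104/5, σ_3 = -112/5.
On [2, 3], p(x) = -3 - 16/5·(x - 2) - 2/5·(x - 2)² + 18/5·(x - 2)³.
With (x - 2) = 1/2: p(5/2) = -17/4.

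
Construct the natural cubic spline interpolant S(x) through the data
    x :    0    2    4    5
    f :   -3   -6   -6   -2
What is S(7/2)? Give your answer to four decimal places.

Let m_i = S''(x_i). Step sizes h_i = 2, 2, 1; slopes of the chords Δ_i = (y_(i+1) - y_i)/h_i = -3/2, 0, 4.
  2·m_0 + 8·m_1 + 2·m_2 = 6(Δ_1 - Δ_0) = 9
  2·m_1 + 6·m_2 + 1·m_3 = 6(Δ_2 - Δ_1) = 24
Natural end conditions: m_0 = m_3 = 0.
Solving: m_0 = 0, m_1 = 3/22, m_2 = 87/22, m_3 = 0.
On [2, 4], S(x) = -6 - 31/22·(x - 2) + 3/44·(x - 2)² + 7/22·(x - 2)³.
With (x - 2) = 3/2: S(7/2) = -303/44.

-6.8864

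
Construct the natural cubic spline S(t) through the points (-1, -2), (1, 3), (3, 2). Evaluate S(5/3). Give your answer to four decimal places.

Let m_i = S''(x_i). Step sizes h_i = 2, 2; slopes of the chords Δ_i = (y_(i+1) - y_i)/h_i = 5/2, -1/2.
  2·m_0 + 8·m_1 + 2·m_2 = 6(Δ_1 - Δ_0) = -18
Natural end conditions: m_0 = m_2 = 0.
Solving: m_0 = 0, m_1 = -9/4, m_2 = 0.
On [1, 3], S(t) = 3 + 1·(t - 1) - 9/8·(t - 1)² + 3/16·(t - 1)³.
With (t - 1) = 2/3: S(5/3) = 29/9.

3.2222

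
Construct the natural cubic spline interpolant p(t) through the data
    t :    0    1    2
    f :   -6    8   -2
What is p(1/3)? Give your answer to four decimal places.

Let M_i = p''(x_i). Step sizes h_i = 1, 1; slopes of the chords Δ_i = (y_(i+1) - y_i)/h_i = 14, -10.
  1·M_0 + 4·M_1 + 1·M_2 = 6(Δ_1 - Δ_0) = -144
Natural end conditions: M_0 = M_2 = 0.
Solving the tridiagonal system: M_0 = 0, M_1 = -36, M_2 = 0.
On [0, 1], p(t) = -6 + 20·t + 0·t² - 6·t³.
With t = 1/3: p(1/3) = 4/9.

0.4444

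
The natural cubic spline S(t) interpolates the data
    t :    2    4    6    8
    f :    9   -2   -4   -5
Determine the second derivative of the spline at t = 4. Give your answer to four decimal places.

3.5000

Write σ_i for S''(x_i). With h_i = 2, 2, 2 and divided differences Δ_i = -11/2, -1, -1/2, the continuity of S' gives the tridiagonal system
  2·σ_0 + 8·σ_1 + 2·σ_2 = 6(Δ_1 - Δ_0) = 27
  2·σ_1 + 8·σ_2 + 2·σ_3 = 6(Δ_2 - Δ_1) = 3
Natural end conditions: σ_0 = σ_3 = 0.
Solving: σ_0 = 0, σ_1 = 7/2, σ_2 = -1/2, σ_3 = 0.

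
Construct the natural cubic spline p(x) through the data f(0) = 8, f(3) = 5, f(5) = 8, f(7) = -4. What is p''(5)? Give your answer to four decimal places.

-6.3158

Put M_i = p'' at the i-th knot. Here h = (3, 2, 2) and Δ = (-1, 3/2, -6), so the interior equations h_(i-1)·M_(i-1) + 2(h_(i-1)+h_i)·M_i + h_i·M_(i+1) = 6(Δ_i − Δ_(i-1)) read
  3·M_0 + 10·M_1 + 2·M_2 = 6(Δ_1 - Δ_0) = 15
  2·M_1 + 8·M_2 + 2·M_3 = 6(Δ_2 - Δ_1) = -45
Natural end conditions: M_0 = M_3 = 0.
Forward elimination and back-substitution give M_0 = 0, M_1 = 105/38, M_2 = -120/19, M_3 = 0.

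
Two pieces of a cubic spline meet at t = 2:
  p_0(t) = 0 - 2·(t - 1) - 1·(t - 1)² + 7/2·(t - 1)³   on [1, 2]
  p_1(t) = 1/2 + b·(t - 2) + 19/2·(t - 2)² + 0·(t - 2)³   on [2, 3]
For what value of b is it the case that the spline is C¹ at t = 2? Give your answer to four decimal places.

p_0'(t) = -2 - 2·(t - 1) + 21/2·(t - 1)², so p_0'(2) = 13/2. On the right, p_1'(2) = b, so b = 13/2.

6.5000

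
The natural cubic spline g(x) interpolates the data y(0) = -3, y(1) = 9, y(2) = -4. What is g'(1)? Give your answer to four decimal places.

-0.5000

With M_i denoting the second derivative at x_i, h_i = 1, 1, and Δ_i = (y_(i+1) − y_i)/h_i = 12, -13:
  1·M_0 + 4·M_1 + 1·M_2 = 6(Δ_1 - Δ_0) = -150
Natural end conditions: M_0 = M_2 = 0.
Solving the tridiagonal system: M_0 = 0, M_1 = -75/2, M_2 = 0.
On [1, 2], g'(x) = b_1 + 2c_1·(x - 1) + 3d_1·(x - 1)² with b_1 = Δ_1 - h_1(2M_1 + M_2)/6 = -1/2, c_1 = M_1/2 = -75/4, d_1 = (M_2 - M_1)/(6h_1) = 25/4. So g'(1) = -1/2.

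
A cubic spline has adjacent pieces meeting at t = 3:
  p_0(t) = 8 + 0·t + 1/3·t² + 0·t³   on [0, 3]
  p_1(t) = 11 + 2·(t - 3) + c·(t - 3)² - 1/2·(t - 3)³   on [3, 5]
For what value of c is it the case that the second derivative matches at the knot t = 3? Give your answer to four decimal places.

0.3333

p_0''(t) = 2/3 + 0·t, so p_0''(3) = 2/3. On the right, p_1''(3) = 2c, so c = 1/3.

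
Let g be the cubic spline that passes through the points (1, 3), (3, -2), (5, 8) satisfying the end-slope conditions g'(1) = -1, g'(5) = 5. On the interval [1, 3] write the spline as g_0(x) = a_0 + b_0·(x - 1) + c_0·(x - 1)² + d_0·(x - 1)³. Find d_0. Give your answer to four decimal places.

Let σ_i = g''(x_i). Step sizes h_i = 2, 2; slopes of the chords Δ_i = (y_(i+1) - y_i)/h_i = -5/2, 5.
  2·σ_0 + 8·σ_1 + 2·σ_2 = 6(Δ_1 - Δ_0) = 45
Clamped end conditions give two more equations: 2h_0·σ_0 + h_0·σ_1 = 6(Δ_0 - g'(1)) = -9 and h_1·σ_1 + 2h_1·σ_2 = 6(g'(5) - Δ_1) = 0.
Forward elimination and back-substitution give σ_0 = -51/8, σ_1 = 33/4, σ_2 = -33/8.
On [1, 3], with g_0(x) = a_0 + b_0·(x - 1) + c_0·(x - 1)² + d_0·(x - 1)³: c_0 = σ_0/2 = -51/16, d_0 = (σ_1 - σ_0)/(6h_0) = 39/32, b_0 = Δ_0 - h_0(2σ_0 + σ_1)/6 = -1.

1.2188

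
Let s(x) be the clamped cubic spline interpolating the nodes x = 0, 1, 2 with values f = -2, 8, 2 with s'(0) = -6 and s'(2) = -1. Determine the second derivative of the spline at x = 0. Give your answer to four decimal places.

74.5000

Write σ_i for s''(x_i). With h_i = 1, 1 and divided differences Δ_i = 10, -6, the continuity of s' gives the tridiagonal system
  1·σ_0 + 4·σ_1 + 1·σ_2 = 6(Δ_1 - Δ_0) = -96
Clamped end conditions give two more equations: 2h_0·σ_0 + h_0·σ_1 = 6(Δ_0 - s'(0)) = 96 and h_1·σ_1 + 2h_1·σ_2 = 6(s'(2) - Δ_1) = 30.
Solving the tridiagonal system: σ_0 = 149/2, σ_1 = -53, σ_2 = 83/2.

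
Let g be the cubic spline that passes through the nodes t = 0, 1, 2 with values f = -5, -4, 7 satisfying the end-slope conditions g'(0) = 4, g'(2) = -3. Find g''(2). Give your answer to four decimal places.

Write m_i for g''(x_i). With h_i = 1, 1 and divided differences Δ_i = 1, 11, the continuity of g' gives the tridiagonal system
  1·m_0 + 4·m_1 + 1·m_2 = 6(Δ_1 - Δ_0) = 60
Clamped end conditions give two more equations: 2h_0·m_0 + h_0·m_1 = 6(Δ_0 - g'(0)) = -18 and h_1·m_1 + 2h_1·m_2 = 6(g'(2) - Δ_1) = -84.
Forward elimination and back-substitution give m_0 = -55/2, m_1 = 37, m_2 = -121/2.

-60.5000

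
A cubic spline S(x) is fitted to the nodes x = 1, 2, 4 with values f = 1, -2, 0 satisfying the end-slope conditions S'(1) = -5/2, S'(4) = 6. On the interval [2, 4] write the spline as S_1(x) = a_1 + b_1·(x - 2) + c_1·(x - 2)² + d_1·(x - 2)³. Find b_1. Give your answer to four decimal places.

-2.6667

With σ_i denoting the second derivative at x_i, h_i = 1, 2, and Δ_i = (y_(i+1) − y_i)/h_i = -3, 1:
  1·σ_0 + 6·σ_1 + 2·σ_2 = 6(Δ_1 - Δ_0) = 24
Clamped end conditions give two more equations: 2h_0·σ_0 + h_0·σ_1 = 6(Δ_0 - S'(1)) = -3 and h_1·σ_1 + 2h_1·σ_2 = 6(S'(4) - Δ_1) = 30.
Hence σ_0 = -8/3, σ_1 = 7/3, σ_2 = 19/3.
On [2, 4], with S_1(x) = a_1 + b_1·(x - 2) + c_1·(x - 2)² + d_1·(x - 2)³: c_1 = σ_1/2 = 7/6, d_1 = (σ_2 - σ_1)/(6h_1) = 1/3, b_1 = Δ_1 - h_1(2σ_1 + σ_2)/6 = -8/3.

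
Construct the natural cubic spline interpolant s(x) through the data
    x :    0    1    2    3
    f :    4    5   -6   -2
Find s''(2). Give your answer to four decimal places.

28.8000

Write σ_i for s''(x_i). With h_i = 1, 1, 1 and divided differences Δ_i = 1, -11, 4, the continuity of s' gives the tridiagonal system
  1·σ_0 + 4·σ_1 + 1·σ_2 = 6(Δ_1 - Δ_0) = -72
  1·σ_1 + 4·σ_2 + 1·σ_3 = 6(Δ_2 - Δ_1) = 90
Natural end conditions: σ_0 = σ_3 = 0.
Forward elimination and back-substitution give σ_0 = 0, σ_1 = -126/5, σ_2 = 144/5, σ_3 = 0.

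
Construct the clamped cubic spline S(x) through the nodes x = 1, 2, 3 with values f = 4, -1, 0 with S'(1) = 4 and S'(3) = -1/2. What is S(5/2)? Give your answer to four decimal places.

With m_i denoting the second derivative at x_i, h_i = 1, 1, and Δ_i = (y_(i+1) − y_i)/h_i = -5, 1:
  1·m_0 + 4·m_1 + 1·m_2 = 6(Δ_1 - Δ_0) = 36
Clamped end conditions give two more equations: 2h_0·m_0 + h_0·m_1 = 6(Δ_0 - S'(1)) = -54 and h_1·m_1 + 2h_1·m_2 = 6(S'(3) - Δ_1) = -9.
Hence m_0 = -153/4, m_1 = 45/2, m_2 = -63/4.
On [2, 3], S(x) = -1 - 31/8·(x - 2) + 45/4·(x - 2)² - 51/8·(x - 2)³.
With (x - 2) = 1/2: S(5/2) = -59/64.

-0.9219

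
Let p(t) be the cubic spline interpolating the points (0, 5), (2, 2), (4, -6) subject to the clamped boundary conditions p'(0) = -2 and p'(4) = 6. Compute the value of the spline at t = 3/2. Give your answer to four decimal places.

3.7227

Let M_i = p''(x_i). Step sizes h_i = 2, 2; slopes of the chords Δ_i = (y_(i+1) - y_i)/h_i = -3/2, -4.
  2·M_0 + 8·M_1 + 2·M_2 = 6(Δ_1 - Δ_0) = -15
Clamped end conditions give two more equations: 2h_0·M_0 + h_0·M_1 = 6(Δ_0 - p'(0)) = 3 and h_1·M_1 + 2h_1·M_2 = 6(p'(4) - Δ_1) = 60.
Solving: M_0 = 37/8, M_1 = -31/4, M_2 = 151/8.
On [0, 2], p(t) = 5 - 2·t + 37/16·t² - 33/32·t³.
With t = 3/2: p(3/2) = 953/256.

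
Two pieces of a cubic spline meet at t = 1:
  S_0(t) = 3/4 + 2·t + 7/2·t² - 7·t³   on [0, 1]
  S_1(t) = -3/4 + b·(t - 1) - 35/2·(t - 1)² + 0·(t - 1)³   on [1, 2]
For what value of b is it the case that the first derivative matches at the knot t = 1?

S_0'(t) = 2 + 7·t - 21·t², so S_0'(1) = -12. On the right, S_1'(1) = b, so b = -12.

-12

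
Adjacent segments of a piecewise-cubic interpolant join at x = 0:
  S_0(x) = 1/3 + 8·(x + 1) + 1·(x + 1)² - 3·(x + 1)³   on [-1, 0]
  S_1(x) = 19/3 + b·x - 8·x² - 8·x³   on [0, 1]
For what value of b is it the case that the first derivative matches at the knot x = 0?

1

S_0'(x) = 8 + 2·(x + 1) - 9·(x + 1)², so S_0'(0) = 1. On the right, S_1'(0) = b, so b = 1.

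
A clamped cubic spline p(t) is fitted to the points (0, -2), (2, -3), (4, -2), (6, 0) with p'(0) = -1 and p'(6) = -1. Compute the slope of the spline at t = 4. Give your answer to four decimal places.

1.4000

With M_i denoting the second derivative at x_i, h_i = 2, 2, 2, and Δ_i = (y_(i+1) − y_i)/h_i = -1/2, 1/2, 1:
  2·M_0 + 8·M_1 + 2·M_2 = 6(Δ_1 - Δ_0) = 6
  2·M_1 + 8·M_2 + 2·M_3 = 6(Δ_2 - Δ_1) = 3
Clamped end conditions give two more equations: 2h_0·M_0 + h_0·M_1 = 6(Δ_0 - p'(0)) = 3 and h_2·M_2 + 2h_2·M_3 = 6(p'(6) - Δ_2) = -12.
Solving the tridiagonal system: M_0 = 3/5, M_1 = 3/10, M_2 = 6/5, M_3 = -18/5.
On [4, 6], p'(t) = b_2 + 2c_2·(t - 4) + 3d_2·(t - 4)² with b_2 = Δ_2 - h_2(2M_2 + M_3)/6 = 7/5, c_2 = M_2/2 = 3/5, d_2 = (M_3 - M_2)/(6h_2) = -2/5. So p'(4) = 7/5.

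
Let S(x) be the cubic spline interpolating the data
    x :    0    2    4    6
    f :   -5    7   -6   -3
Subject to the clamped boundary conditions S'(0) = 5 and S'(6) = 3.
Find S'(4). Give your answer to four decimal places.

Write M_i for S''(x_i). With h_i = 2, 2, 2 and divided differences Δ_i = 6, -13/2, 3/2, the continuity of S' gives the tridiagonal system
  2·M_0 + 8·M_1 + 2·M_2 = 6(Δ_1 - Δ_0) = -75
  2·M_1 + 8·M_2 + 2·M_3 = 6(Δ_2 - Δ_1) = 48
Clamped end conditions give two more equations: 2h_0·M_0 + h_0·M_1 = 6(Δ_0 - S'(0)) = 6 and h_2·M_2 + 2h_2·M_3 = 6(S'(6) - Δ_2) = 9.
Forward elimination and back-substitution give M_0 = 128/15, M_1 = -211/15, M_2 = 307/30, M_3 = -43/15.
On [4, 6], S'(x) = b_2 + 2c_2·(x - 4) + 3d_2·(x - 4)² with b_2 = Δ_2 - h_2(2M_2 + M_3)/6 = -131/30, c_2 = M_2/2 = 307/60, d_2 = (M_3 - M_2)/(6h_2) = -131/120. So S'(4) = -131/30.

-4.3667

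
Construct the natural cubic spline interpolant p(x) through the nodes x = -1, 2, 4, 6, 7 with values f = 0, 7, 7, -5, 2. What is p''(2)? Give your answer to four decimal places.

Write M_i for p''(x_i). With h_i = 3, 2, 2, 1 and divided differences Δ_i = 7/3, 0, -6, 7, the continuity of p' gives the tridiagonal system
  3·M_0 + 10·M_1 + 2·M_2 = 6(Δ_1 - Δ_0) = -14
  2·M_1 + 8·M_2 + 2·M_3 = 6(Δ_2 - Δ_1) = -36
  2·M_2 + 6·M_3 + 1·M_4 = 6(Δ_3 - Δ_2) = 78
Natural end conditions: M_0 = M_4 = 0.
Solving the tridiagonal system: M_0 = 0, M_1 = 4/13, M_2 = -111/13, M_3 = 206/13, M_4 = 0.

0.3077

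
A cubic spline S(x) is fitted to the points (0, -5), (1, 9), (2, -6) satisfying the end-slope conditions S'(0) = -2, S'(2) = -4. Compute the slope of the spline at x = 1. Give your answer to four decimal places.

0.7500

Put M_i = S'' at the i-th knot. Here h = (1, 1) and Δ = (14, -15), so the interior equations h_(i-1)·M_(i-1) + 2(h_(i-1)+h_i)·M_i + h_i·M_(i+1) = 6(Δ_i − Δ_(i-1)) read
  1·M_0 + 4·M_1 + 1·M_2 = 6(Δ_1 - Δ_0) = -174
Clamped end conditions give two more equations: 2h_0·M_0 + h_0·M_1 = 6(Δ_0 - S'(0)) = 96 and h_1·M_1 + 2h_1·M_2 = 6(S'(2) - Δ_1) = 66.
Solving the tridiagonal system: M_0 = 181/2, M_1 = -85, M_2 = 151/2.
On [1, 2], S'(x) = b_1 + 2c_1·(x - 1) + 3d_1·(x - 1)² with b_1 = Δ_1 - h_1(2M_1 + M_2)/6 = 3/4, c_1 = M_1/2 = -85/2, d_1 = (M_2 - M_1)/(6h_1) = 107/4. So S'(1) = 3/4.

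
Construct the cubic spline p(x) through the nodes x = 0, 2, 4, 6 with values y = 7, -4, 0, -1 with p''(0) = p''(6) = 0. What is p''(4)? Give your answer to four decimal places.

-3.5000

With M_i denoting the second derivative at x_i, h_i = 2, 2, 2, and Δ_i = (y_(i+1) − y_i)/h_i = -11/2, 2, -1/2:
  2·M_0 + 8·M_1 + 2·M_2 = 6(Δ_1 - Δ_0) = 45
  2·M_1 + 8·M_2 + 2·M_3 = 6(Δ_2 - Δ_1) = -15
Natural end conditions: M_0 = M_3 = 0.
Solving the tridiagonal system: M_0 = 0, M_1 = 13/2, M_2 = -7/2, M_3 = 0.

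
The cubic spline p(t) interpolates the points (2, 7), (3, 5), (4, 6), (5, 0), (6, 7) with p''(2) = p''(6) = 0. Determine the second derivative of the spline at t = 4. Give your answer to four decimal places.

-18.8571

Write m_i for p''(x_i). With h_i = 1, 1, 1, 1 and divided differences Δ_i = -2, 1, -6, 7, the continuity of p' gives the tridiagonal system
  1·m_0 + 4·m_1 + 1·m_2 = 6(Δ_1 - Δ_0) = 18
  1·m_1 + 4·m_2 + 1·m_3 = 6(Δ_2 - Δ_1) = -42
  1·m_2 + 4·m_3 + 1·m_4 = 6(Δ_3 - Δ_2) = 78
Natural end conditions: m_0 = m_4 = 0.
Hence m_0 = 0, m_1 = 129/14, m_2 = -132/7, m_3 = 339/14, m_4 = 0.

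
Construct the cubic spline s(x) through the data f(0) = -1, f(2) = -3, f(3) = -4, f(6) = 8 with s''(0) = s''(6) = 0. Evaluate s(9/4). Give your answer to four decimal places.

Let M_i = s''(x_i). Step sizes h_i = 2, 1, 3; slopes of the chords Δ_i = (y_(i+1) - y_i)/h_i = -1, -1, 4.
  2·M_0 + 6·M_1 + 1·M_2 = 6(Δ_1 - Δ_0) = 0
  1·M_1 + 8·M_2 + 3·M_3 = 6(Δ_2 - Δ_1) = 30
Natural end conditions: M_0 = M_3 = 0.
Solving the tridiagonal system: M_0 = 0, M_1 = -30/47, M_2 = 180/47, M_3 = 0.
On [2, 3], s(x) = -3 - 67/47·(x - 2) - 15/47·(x - 2)² + 35/47·(x - 2)³.
With (x - 2) = 1/4: s(9/4) = -10121/3008.

-3.3647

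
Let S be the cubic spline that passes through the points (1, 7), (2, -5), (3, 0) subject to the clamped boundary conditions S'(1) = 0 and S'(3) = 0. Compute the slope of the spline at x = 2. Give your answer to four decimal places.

-5.2500

With M_i denoting the second derivative at x_i, h_i = 1, 1, and Δ_i = (y_(i+1) − y_i)/h_i = -12, 5:
  1·M_0 + 4·M_1 + 1·M_2 = 6(Δ_1 - Δ_0) = 102
Clamped end conditions give two more equations: 2h_0·M_0 + h_0·M_1 = 6(Δ_0 - S'(1)) = -72 and h_1·M_1 + 2h_1·M_2 = 6(S'(3) - Δ_1) = -30.
Solving: M_0 = -123/2, M_1 = 51, M_2 = -81/2.
On [2, 3], S'(x) = b_1 + 2c_1·(x - 2) + 3d_1·(x - 2)² with b_1 = Δ_1 - h_1(2M_1 + M_2)/6 = -21/4, c_1 = M_1/2 = 51/2, d_1 = (M_2 - M_1)/(6h_1) = -61/4. So S'(2) = -21/4.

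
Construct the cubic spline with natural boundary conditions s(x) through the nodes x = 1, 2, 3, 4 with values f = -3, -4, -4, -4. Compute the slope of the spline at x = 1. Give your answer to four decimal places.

-1.2667

Write M_i for s''(x_i). With h_i = 1, 1, 1 and divided differences Δ_i = -1, 0, 0, the continuity of s' gives the tridiagonal system
  1·M_0 + 4·M_1 + 1·M_2 = 6(Δ_1 - Δ_0) = 6
  1·M_1 + 4·M_2 + 1·M_3 = 6(Δ_2 - Δ_1) = 0
Natural end conditions: M_0 = M_3 = 0.
Solving: M_0 = 0, M_1 = 8/5, M_2 = -2/5, M_3 = 0.
On [1, 2], s'(x) = b_0 + 2c_0·(x - 1) + 3d_0·(x - 1)² with b_0 = Δ_0 - h_0(2M_0 + M_1)/6 = -19/15, c_0 = M_0/2 = 0, d_0 = (M_1 - M_0)/(6h_0) = 4/15. So s'(1) = -19/15.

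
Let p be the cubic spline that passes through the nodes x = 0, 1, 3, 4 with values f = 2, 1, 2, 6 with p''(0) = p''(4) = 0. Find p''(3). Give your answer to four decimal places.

Write M_i for p''(x_i). With h_i = 1, 2, 1 and divided differences Δ_i = -1, 1/2, 4, the continuity of p' gives the tridiagonal system
  1·M_0 + 6·M_1 + 2·M_2 = 6(Δ_1 - Δ_0) = 9
  2·M_1 + 6·M_2 + 1·M_3 = 6(Δ_2 - Δ_1) = 21
Natural end conditions: M_0 = M_3 = 0.
Solving the tridiagonal system: M_0 = 0, M_1 = 3/8, M_2 = 27/8, M_3 = 0.

3.3750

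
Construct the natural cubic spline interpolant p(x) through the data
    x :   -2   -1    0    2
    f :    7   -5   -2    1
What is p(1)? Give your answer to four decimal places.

0.8696

With M_i denoting the second derivative at x_i, h_i = 1, 1, 2, and Δ_i = (y_(i+1) − y_i)/h_i = -12, 3, 3/2:
  1·M_0 + 4·M_1 + 1·M_2 = 6(Δ_1 - Δ_0) = 90
  1·M_1 + 6·M_2 + 2·M_3 = 6(Δ_2 - Δ_1) = -9
Natural end conditions: M_0 = M_3 = 0.
Forward elimination and back-substitution give M_0 = 0, M_1 = 549/23, M_2 = -126/23, M_3 = 0.
On [0, 2], p(x) = -2 + 237/46·x - 63/23·x² + 21/46·x³.
With x = 1: p(1) = 20/23.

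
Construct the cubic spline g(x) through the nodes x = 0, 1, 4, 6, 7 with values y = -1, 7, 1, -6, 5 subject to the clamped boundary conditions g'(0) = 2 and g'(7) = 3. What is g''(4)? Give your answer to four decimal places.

-2.2500

Write M_i for g''(x_i). With h_i = 1, 3, 2, 1 and divided differences Δ_i = 8, -2, -7/2, 11, the continuity of g' gives the tridiagonal system
  1·M_0 + 8·M_1 + 3·M_2 = 6(Δ_1 - Δ_0) = -60
  3·M_1 + 10·M_2 + 2·M_3 = 6(Δ_2 - Δ_1) = -9
  2·M_2 + 6·M_3 + 1·M_4 = 6(Δ_3 - Δ_2) = 87
Clamped end conditions give two more equations: 2h_0·M_0 + h_0·M_1 = 6(Δ_0 - g'(0)) = 36 and h_3·M_3 + 2h_3·M_4 = 6(g'(7) - Δ_3) = -48.
Hence M_0 = 91/4, M_1 = -19/2, M_2 = -9/4, M_3 = 21, M_4 = -69/2.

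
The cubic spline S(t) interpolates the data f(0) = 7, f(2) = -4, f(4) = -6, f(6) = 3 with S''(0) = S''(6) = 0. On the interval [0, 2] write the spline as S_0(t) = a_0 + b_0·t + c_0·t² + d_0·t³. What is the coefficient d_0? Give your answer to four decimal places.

0.2083

Put M_i = S'' at the i-th knot. Here h = (2, 2, 2) and Δ = (-11/2, -1, 9/2), so the interior equations h_(i-1)·M_(i-1) + 2(h_(i-1)+h_i)·M_i + h_i·M_(i+1) = 6(Δ_i − Δ_(i-1)) read
  2·M_0 + 8·M_1 + 2·M_2 = 6(Δ_1 - Δ_0) = 27
  2·M_1 + 8·M_2 + 2·M_3 = 6(Δ_2 - Δ_1) = 33
Natural end conditions: M_0 = M_3 = 0.
Solving the tridiagonal system: M_0 = 0, M_1 = 5/2, M_2 = 7/2, M_3 = 0.
On [0, 2], with S_0(t) = a_0 + b_0·t + c_0·t² + d_0·t³: c_0 = M_0/2 = 0, d_0 = (M_1 - M_0)/(6h_0) = 5/24, b_0 = Δ_0 - h_0(2M_0 + M_1)/6 = -19/3.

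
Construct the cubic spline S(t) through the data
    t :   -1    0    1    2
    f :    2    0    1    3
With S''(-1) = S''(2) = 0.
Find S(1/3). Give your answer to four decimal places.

With m_i denoting the second derivative at x_i, h_i = 1, 1, 1, and Δ_i = (y_(i+1) − y_i)/h_i = -2, 1, 2:
  1·m_0 + 4·m_1 + 1·m_2 = 6(Δ_1 - Δ_0) = 18
  1·m_1 + 4·m_2 + 1·m_3 = 6(Δ_2 - Δ_1) = 6
Natural end conditions: m_0 = m_3 = 0.
Hence m_0 = 0, m_1 = 22/5, m_2 = 2/5, m_3 = 0.
On [0, 1], S(t) = 0 - 8/15·t + 11/5·t² - 2/3·t³.
With t = 1/3: S(1/3) = 17/405.

0.0420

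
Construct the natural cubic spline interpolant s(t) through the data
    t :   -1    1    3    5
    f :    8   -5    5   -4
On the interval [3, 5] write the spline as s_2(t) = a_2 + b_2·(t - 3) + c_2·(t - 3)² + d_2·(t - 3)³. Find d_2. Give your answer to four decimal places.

Put m_i = s'' at the i-th knot. Here h = (2, 2, 2) and Δ = (-13/2, 5, -9/2), so the interior equations h_(i-1)·m_(i-1) + 2(h_(i-1)+h_i)·m_i + h_i·m_(i+1) = 6(Δ_i − Δ_(i-1)) read
  2·m_0 + 8·m_1 + 2·m_2 = 6(Δ_1 - Δ_0) = 69
  2·m_1 + 8·m_2 + 2·m_3 = 6(Δ_2 - Δ_1) = -57
Natural end conditions: m_0 = m_3 = 0.
Solving the tridiagonal system: m_0 = 0, m_1 = 111/10, m_2 = -99/10, m_3 = 0.
On [3, 5], with s_2(t) = a_2 + b_2·(t - 3) + c_2·(t - 3)² + d_2·(t - 3)³: c_2 = m_2/2 = -99/20, d_2 = (m_3 - m_2)/(6h_2) = 33/40, b_2 = Δ_2 - h_2(2m_2 + m_3)/6 = 21/10.

0.8250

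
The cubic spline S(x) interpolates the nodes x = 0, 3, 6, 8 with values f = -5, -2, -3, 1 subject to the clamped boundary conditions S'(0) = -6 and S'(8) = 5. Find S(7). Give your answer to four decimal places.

With m_i denoting the second derivative at x_i, h_i = 3, 3, 2, and Δ_i = (y_(i+1) − y_i)/h_i = 1, -1/3, 2:
  3·m_0 + 12·m_1 + 3·m_2 = 6(Δ_1 - Δ_0) = -8
  3·m_1 + 10·m_2 + 2·m_3 = 6(Δ_2 - Δ_1) = 14
Clamped end conditions give two more equations: 2h_0·m_0 + h_0·m_1 = 6(Δ_0 - S'(0)) = 42 and h_2·m_2 + 2h_2·m_3 = 6(S'(8) - Δ_2) = 18.
Forward elimination and back-substitution give m_0 = 491/57, m_1 = -184/57, m_2 = 31/19, m_3 = 70/19.
On [6, 8], S(x) = -3 - 6/19·(x - 6) + 31/38·(x - 6)² + 13/76·(x - 6)³.
With (x - 6) = 1: S(7) = -177/76.

-2.3289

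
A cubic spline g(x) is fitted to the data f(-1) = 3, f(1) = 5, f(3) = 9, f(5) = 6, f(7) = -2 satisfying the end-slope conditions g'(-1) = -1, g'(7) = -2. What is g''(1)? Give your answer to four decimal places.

With M_i denoting the second derivative at x_i, h_i = 2, 2, 2, 2, and Δ_i = (y_(i+1) − y_i)/h_i = 1, 2, -3/2, -4:
  2·M_0 + 8·M_1 + 2·M_2 = 6(Δ_1 - Δ_0) = 6
  2·M_1 + 8·M_2 + 2·M_3 = 6(Δ_2 - Δ_1) = -21
  2·M_2 + 8·M_3 + 2·M_4 = 6(Δ_3 - Δ_2) = -15
Clamped end conditions give two more equations: 2h_0·M_0 + h_0·M_1 = 6(Δ_0 - g'(-1)) = 12 and h_3·M_3 + 2h_3·M_4 = 6(g'(7) - Δ_3) = 12.
Forward elimination and back-substitution give M_0 = 43/16, M_1 = 5/8, M_2 = -35/16, M_3 = -19/8, M_4 = 67/16.

0.6250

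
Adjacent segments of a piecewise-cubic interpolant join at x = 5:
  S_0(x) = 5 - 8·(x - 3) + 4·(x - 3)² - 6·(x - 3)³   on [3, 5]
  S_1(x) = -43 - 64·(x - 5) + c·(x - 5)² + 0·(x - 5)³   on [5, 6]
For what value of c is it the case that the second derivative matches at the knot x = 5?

S_0''(x) = 8 - 36·(x - 3), so S_0''(5) = -64. On the right, S_1''(5) = 2c, so c = -32.

-32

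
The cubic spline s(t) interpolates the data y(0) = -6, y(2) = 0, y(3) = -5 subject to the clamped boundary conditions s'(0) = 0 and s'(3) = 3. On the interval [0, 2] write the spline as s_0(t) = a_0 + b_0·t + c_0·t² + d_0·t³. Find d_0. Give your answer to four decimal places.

Let M_i = s''(x_i). Step sizes h_i = 2, 1; slopes of the chords Δ_i = (y_(i+1) - y_i)/h_i = 3, -5.
  2·M_0 + 6·M_1 + 1·M_2 = 6(Δ_1 - Δ_0) = -48
Clamped end conditions give two more equations: 2h_0·M_0 + h_0·M_1 = 6(Δ_0 - s'(0)) = 18 and h_1·M_1 + 2h_1·M_2 = 6(s'(3) - Δ_1) = 48.
Solving: M_0 = 27/2, M_1 = -18, M_2 = 33.
On [0, 2], with s_0(t) = a_0 + b_0·t + c_0·t² + d_0·t³: c_0 = M_0/2 = 27/4, d_0 = (M_1 - M_0)/(6h_0) = -21/8, b_0 = Δ_0 - h_0(2M_0 + M_1)/6 = 0.

-2.6250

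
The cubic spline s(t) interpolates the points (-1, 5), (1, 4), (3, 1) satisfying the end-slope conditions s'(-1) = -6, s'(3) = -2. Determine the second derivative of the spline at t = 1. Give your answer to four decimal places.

Let M_i = s''(x_i). Step sizes h_i = 2, 2; slopes of the chords Δ_i = (y_(i+1) - y_i)/h_i = -1/2, -3/2.
  2·M_0 + 8·M_1 + 2·M_2 = 6(Δ_1 - Δ_0) = -6
Clamped end conditions give two more equations: 2h_0·M_0 + h_0·M_1 = 6(Δ_0 - s'(-1)) = 33 and h_1·M_1 + 2h_1·M_2 = 6(s'(3) - Δ_1) = -3.
Solving: M_0 = 10, M_1 = -7/2, M_2 = 1.

-3.5000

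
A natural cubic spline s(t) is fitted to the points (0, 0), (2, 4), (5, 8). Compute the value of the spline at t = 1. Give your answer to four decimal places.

2.1000

Put M_i = s'' at the i-th knot. Here h = (2, 3) and Δ = (2, 4/3), so the interior equations h_(i-1)·M_(i-1) + 2(h_(i-1)+h_i)·M_i + h_i·M_(i+1) = 6(Δ_i − Δ_(i-1)) read
  2·M_0 + 10·M_1 + 3·M_2 = 6(Δ_1 - Δ_0) = -4
Natural end conditions: M_0 = M_2 = 0.
Solving the tridiagonal system: M_0 = 0, M_1 = -2/5, M_2 = 0.
On [0, 2], s(t) = 0 + 32/15·t + 0·t² - 1/30·t³.
With t = 1: s(1) = 21/10.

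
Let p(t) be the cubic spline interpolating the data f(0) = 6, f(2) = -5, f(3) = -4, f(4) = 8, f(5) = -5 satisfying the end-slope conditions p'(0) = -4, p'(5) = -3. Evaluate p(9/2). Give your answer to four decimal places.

1.5084

Let m_i = p''(x_i). Step sizes h_i = 2, 1, 1, 1; slopes of the chords Δ_i = (y_(i+1) - y_i)/h_i = -11/2, 1, 12, -13.
  2·m_0 + 6·m_1 + 1·m_2 = 6(Δ_1 - Δ_0) = 39
  1·m_1 + 4·m_2 + 1·m_3 = 6(Δ_2 - Δ_1) = 66
  1·m_2 + 4·m_3 + 1·m_4 = 6(Δ_3 - Δ_2) = -150
Clamped end conditions give two more equations: 2h_0·m_0 + h_0·m_1 = 6(Δ_0 - p'(0)) = -9 and h_3·m_3 + 2h_3·m_4 = 6(p'(5) - Δ_3) = 60.
Forward elimination and back-substitution give m_0 = -575/164, m_1 = 103/41, m_2 = 2537/82, m_3 = -2471/41, m_4 = 4931/82.
On [4, 5], p(t) = 8 - 481/164·(t - 4) - 2471/82·(t - 4)² + 3291/164·(t - 4)³.
With (t - 4) = 1/2: p(9/2) = 1979/1312.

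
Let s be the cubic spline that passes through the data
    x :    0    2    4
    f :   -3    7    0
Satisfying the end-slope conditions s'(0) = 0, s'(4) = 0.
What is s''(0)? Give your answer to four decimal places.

13.8750

Put σ_i = s'' at the i-th knot. Here h = (2, 2) and Δ = (5, -7/2), so the interior equations h_(i-1)·σ_(i-1) + 2(h_(i-1)+h_i)·σ_i + h_i·σ_(i+1) = 6(Δ_i − Δ_(i-1)) read
  2·σ_0 + 8·σ_1 + 2·σ_2 = 6(Δ_1 - Δ_0) = -51
Clamped end conditions give two more equations: 2h_0·σ_0 + h_0·σ_1 = 6(Δ_0 - s'(0)) = 30 and h_1·σ_1 + 2h_1·σ_2 = 6(s'(4) - Δ_1) = 21.
Forward elimination and back-substitution give σ_0 = 111/8, σ_1 = -51/4, σ_2 = 93/8.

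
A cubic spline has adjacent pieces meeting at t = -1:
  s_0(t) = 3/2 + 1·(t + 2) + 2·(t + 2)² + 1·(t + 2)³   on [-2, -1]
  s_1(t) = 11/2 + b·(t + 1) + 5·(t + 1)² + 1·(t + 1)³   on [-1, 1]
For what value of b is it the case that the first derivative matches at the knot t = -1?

s_0'(t) = 1 + 4·(t + 2) + 3·(t + 2)², so s_0'(-1) = 8. On the right, s_1'(-1) = b, so b = 8.

8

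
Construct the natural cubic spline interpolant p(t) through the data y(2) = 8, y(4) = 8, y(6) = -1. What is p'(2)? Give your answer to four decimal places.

Let m_i = p''(x_i). Step sizes h_i = 2, 2; slopes of the chords Δ_i = (y_(i+1) - y_i)/h_i = 0, -9/2.
  2·m_0 + 8·m_1 + 2·m_2 = 6(Δ_1 - Δ_0) = -27
Natural end conditions: m_0 = m_2 = 0.
Hence m_0 = 0, m_1 = -27/8, m_2 = 0.
On [2, 4], p'(t) = b_0 + 2c_0·(t - 2) + 3d_0·(t - 2)² with b_0 = Δ_0 - h_0(2m_0 + m_1)/6 = 9/8, c_0 = m_0/2 = 0, d_0 = (m_1 - m_0)/(6h_0) = -9/32. So p'(2) = 9/8.

1.1250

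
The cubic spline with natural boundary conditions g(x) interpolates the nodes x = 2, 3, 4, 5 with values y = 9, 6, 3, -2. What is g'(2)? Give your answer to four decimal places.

Write M_i for g''(x_i). With h_i = 1, 1, 1 and divided differences Δ_i = -3, -3, -5, the continuity of g' gives the tridiagonal system
  1·M_0 + 4·M_1 + 1·M_2 = 6(Δ_1 - Δ_0) = 0
  1·M_1 + 4·M_2 + 1·M_3 = 6(Δ_2 - Δ_1) = -12
Natural end conditions: M_0 = M_3 = 0.
Solving the tridiagonal system: M_0 = 0, M_1 = 4/5, M_2 = -16/5, M_3 = 0.
On [2, 3], g'(x) = b_0 + 2c_0·(x - 2) + 3d_0·(x - 2)² with b_0 = Δ_0 - h_0(2M_0 + M_1)/6 = -47/15, c_0 = M_0/2 = 0, d_0 = (M_1 - M_0)/(6h_0) = 2/15. So g'(2) = -47/15.

-3.1333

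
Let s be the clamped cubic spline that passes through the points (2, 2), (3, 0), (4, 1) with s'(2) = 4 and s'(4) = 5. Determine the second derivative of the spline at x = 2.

-22

Put M_i = s'' at the i-th knot. Here h = (1, 1) and Δ = (-2, 1), so the interior equations h_(i-1)·M_(i-1) + 2(h_(i-1)+h_i)·M_i + h_i·M_(i+1) = 6(Δ_i − Δ_(i-1)) read
  1·M_0 + 4·M_1 + 1·M_2 = 6(Δ_1 - Δ_0) = 18
Clamped end conditions give two more equations: 2h_0·M_0 + h_0·M_1 = 6(Δ_0 - s'(2)) = -36 and h_1·M_1 + 2h_1·M_2 = 6(s'(4) - Δ_1) = 24.
Hence M_0 = -22, M_1 = 8, M_2 = 8.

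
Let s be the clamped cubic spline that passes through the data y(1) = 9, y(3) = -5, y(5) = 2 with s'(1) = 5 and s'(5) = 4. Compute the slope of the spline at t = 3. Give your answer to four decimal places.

-4.8750

Let M_i = s''(x_i). Step sizes h_i = 2, 2; slopes of the chords Δ_i = (y_(i+1) - y_i)/h_i = -7, 7/2.
  2·M_0 + 8·M_1 + 2·M_2 = 6(Δ_1 - Δ_0) = 63
Clamped end conditions give two more equations: 2h_0·M_0 + h_0·M_1 = 6(Δ_0 - s'(1)) = -72 and h_1·M_1 + 2h_1·M_2 = 6(s'(5) - Δ_1) = 3.
Solving the tridiagonal system: M_0 = -209/8, M_1 = 65/4, M_2 = -59/8.
On [3, 5], s'(t) = b_1 + 2c_1·(t - 3) + 3d_1·(t - 3)² with b_1 = Δ_1 - h_1(2M_1 + M_2)/6 = -39/8, c_1 = M_1/2 = 65/8, d_1 = (M_2 - M_1)/(6h_1) = -63/32. So s'(3) = -39/8.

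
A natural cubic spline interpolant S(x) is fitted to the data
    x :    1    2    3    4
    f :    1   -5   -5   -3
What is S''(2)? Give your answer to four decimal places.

Let M_i = S''(x_i). Step sizes h_i = 1, 1, 1; slopes of the chords Δ_i = (y_(i+1) - y_i)/h_i = -6, 0, 2.
  1·M_0 + 4·M_1 + 1·M_2 = 6(Δ_1 - Δ_0) = 36
  1·M_1 + 4·M_2 + 1·M_3 = 6(Δ_2 - Δ_1) = 12
Natural end conditions: M_0 = M_3 = 0.
Solving the tridiagonal system: M_0 = 0, M_1 = 44/5, M_2 = 4/5, M_3 = 0.

8.8000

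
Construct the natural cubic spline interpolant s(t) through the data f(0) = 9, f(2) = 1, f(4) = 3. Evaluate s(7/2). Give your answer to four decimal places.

1.9141

Let M_i = s''(x_i). Step sizes h_i = 2, 2; slopes of the chords Δ_i = (y_(i+1) - y_i)/h_i = -4, 1.
  2·M_0 + 8·M_1 + 2·M_2 = 6(Δ_1 - Δ_0) = 30
Natural end conditions: M_0 = M_2 = 0.
Solving the tridiagonal system: M_0 = 0, M_1 = 15/4, M_2 = 0.
On [2, 4], s(t) = 1 - 3/2·(t - 2) + 15/8·(t - 2)² - 5/16·(t - 2)³.
With (t - 2) = 3/2: s(7/2) = 245/128.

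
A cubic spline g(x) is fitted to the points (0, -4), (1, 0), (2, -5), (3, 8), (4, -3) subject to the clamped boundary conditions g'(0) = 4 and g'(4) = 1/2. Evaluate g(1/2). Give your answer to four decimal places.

-1.0636

Put σ_i = g'' at the i-th knot. Here h = (1, 1, 1, 1) and Δ = (4, -5, 13, -11), so the interior equations h_(i-1)·σ_(i-1) + 2(h_(i-1)+h_i)·σ_i + h_i·σ_(i+1) = 6(Δ_i − Δ_(i-1)) read
  1·σ_0 + 4·σ_1 + 1·σ_2 = 6(Δ_1 - Δ_0) = -54
  1·σ_1 + 4·σ_2 + 1·σ_3 = 6(Δ_2 - Δ_1) = 108
  1·σ_2 + 4·σ_3 + 1·σ_4 = 6(Δ_3 - Δ_2) = -144
Clamped end conditions give two more equations: 2h_0·σ_0 + h_0·σ_1 = 6(Δ_0 - g'(0)) = 0 and h_3·σ_3 + 2h_3·σ_4 = 6(g'(4) - Δ_3) = 69.
Forward elimination and back-substitution give σ_0 = 839/56, σ_1 = -839/28, σ_2 = 407/8, σ_3 = -1835/28, σ_4 = 3767/56.
On [0, 1], g(x) = -4 + 4·x + 839/112·x² - 839/112·x³.
With x = 1/2: g(1/2) = -953/896.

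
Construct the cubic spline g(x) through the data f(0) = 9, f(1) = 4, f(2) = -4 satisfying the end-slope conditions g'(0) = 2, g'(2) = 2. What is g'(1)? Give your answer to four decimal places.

-10.7500

Let M_i = g''(x_i). Step sizes h_i = 1, 1; slopes of the chords Δ_i = (y_(i+1) - y_i)/h_i = -5, -8.
  1·M_0 + 4·M_1 + 1·M_2 = 6(Δ_1 - Δ_0) = -18
Clamped end conditions give two more equations: 2h_0·M_0 + h_0·M_1 = 6(Δ_0 - g'(0)) = -42 and h_1·M_1 + 2h_1·M_2 = 6(g'(2) - Δ_1) = 60.
Solving: M_0 = -33/2, M_1 = -9, M_2 = 69/2.
On [1, 2], g'(x) = b_1 + 2c_1·(x - 1) + 3d_1·(x - 1)² with b_1 = Δ_1 - h_1(2M_1 + M_2)/6 = -43/4, c_1 = M_1/2 = -9/2, d_1 = (M_2 - M_1)/(6h_1) = 29/4. So g'(1) = -43/4.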